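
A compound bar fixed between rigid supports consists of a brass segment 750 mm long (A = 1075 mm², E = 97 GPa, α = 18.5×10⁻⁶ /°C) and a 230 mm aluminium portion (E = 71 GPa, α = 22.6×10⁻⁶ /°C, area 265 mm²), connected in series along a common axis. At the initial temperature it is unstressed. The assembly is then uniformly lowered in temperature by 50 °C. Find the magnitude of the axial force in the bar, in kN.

P ≈ 49.1 kN (tensile)

If the supports were absent, the total length change would be Σ αᵢΔT Lᵢ = 18.5×10⁻⁶×50×750 + 22.6×10⁻⁶×50×230 = 0.9536 mm.
Since the ends are fixed, an axial force P builds up, equal in every segment, with P · Σ Lᵢ/(AᵢEᵢ) = δ_free.
The series flexibility is Σ Lᵢ/(AᵢEᵢ) = 750/(1075×97×10³) + 230/(265×71×10³) = 1.942×10⁻⁵ mm/N.
P = 0.9536 / 1.942×10⁻⁵ = 49110 N = 49.11 kN, tensile.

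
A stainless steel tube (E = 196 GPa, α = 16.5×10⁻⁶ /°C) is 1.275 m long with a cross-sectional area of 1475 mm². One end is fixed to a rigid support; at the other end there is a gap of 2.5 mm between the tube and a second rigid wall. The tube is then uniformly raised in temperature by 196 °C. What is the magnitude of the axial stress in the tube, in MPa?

If the wall were absent the tube would grow by αΔT L = 16.5×10⁻⁶ × 196 × 1275 = 4.123 mm.
After closing the 2.5 mm clearance, 4.123 − 2.5 = 1.623 mm of expansion remains to be suppressed by the wall.
Compatibility: PL/(AE) = 1.623 mm, so σ = P/A = E × (1.623/1275) = 249.6 MPa.

σ ≈ 250 MPa (compressive)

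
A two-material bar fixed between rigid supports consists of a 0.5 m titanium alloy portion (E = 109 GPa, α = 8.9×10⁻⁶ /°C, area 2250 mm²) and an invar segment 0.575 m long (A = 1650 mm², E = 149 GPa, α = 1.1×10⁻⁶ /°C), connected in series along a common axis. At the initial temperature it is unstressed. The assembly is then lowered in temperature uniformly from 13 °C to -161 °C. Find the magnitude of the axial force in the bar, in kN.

Free thermal contraction of the whole bar: Σ αᵢΔT Lᵢ = 8.9×10⁻⁶×174×500 + 1.1×10⁻⁶×174×575 = 0.8844 mm.
The walls prevent any net length change, so an axial force P (same in every segment) develops. Compatibility: P · Σ Lᵢ/(AᵢEᵢ) = δ_free.
The series flexibility is Σ Lᵢ/(AᵢEᵢ) = 500/(2250×109×10³) + 575/(1650×149×10³) = 4.378×10⁻⁶ mm/N.
P = 0.8844 / 4.378×10⁻⁶ = 202000 N = 202 kN, tensile.

P ≈ 202 kN (tensile)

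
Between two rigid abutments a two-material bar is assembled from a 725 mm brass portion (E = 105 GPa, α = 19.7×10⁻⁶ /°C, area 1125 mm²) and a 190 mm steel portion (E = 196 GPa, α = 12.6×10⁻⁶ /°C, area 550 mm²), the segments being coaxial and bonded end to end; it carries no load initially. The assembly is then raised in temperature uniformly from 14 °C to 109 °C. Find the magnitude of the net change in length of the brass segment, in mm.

If the supports were absent, the total length change would be Σ αᵢΔT Lᵢ = 19.7×10⁻⁶×95×725 + 12.6×10⁻⁶×95×190 = 1.584 mm.
The rigid supports impose zero overall length change; the single axial force P common to all segments must satisfy P Σ Lᵢ/(AᵢEᵢ) = δ_free.
Σ Lᵢ/(AᵢEᵢ) = 725/(1125×105×10³) + 190/(550×196×10³) = 7.9×10⁻⁶ mm/N.
P = 1.584 / 7.9×10⁻⁶ = 200500 N = 200.5 kN, compressive.
For the brass segment, free thermal change = 19.7×10⁻⁶×95×725 = 1.357 mm and elastic change from P = 200500×725/(1125×105×10³) = 1.231 mm; these oppose, so the net change is 0.126 mm (segment lengthens).

|ΔL| ≈ 0.126 mm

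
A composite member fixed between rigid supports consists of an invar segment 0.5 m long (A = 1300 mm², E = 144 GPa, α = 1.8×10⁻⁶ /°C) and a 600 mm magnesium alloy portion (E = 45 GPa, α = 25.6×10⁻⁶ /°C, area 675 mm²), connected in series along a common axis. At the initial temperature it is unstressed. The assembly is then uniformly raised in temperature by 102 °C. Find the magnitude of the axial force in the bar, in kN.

P ≈ 74 kN (compressive)

With the walls removed the bar would change length by δ_free = Σ αᵢΔT Lᵢ = 1.8×10⁻⁶×102×500 + 25.6×10⁻⁶×102×600 = 1.659 mm.
The walls prevent any net length change, so an axial force P (same in every segment) develops. Compatibility: P · Σ Lᵢ/(AᵢEᵢ) = δ_free.
Σ Lᵢ/(AᵢEᵢ) = 500/(1300×144×10³) + 600/(675×45×10³) = 2.242×10⁻⁵ mm/N.
So P = 1.659 / 2.242×10⁻⁵ = 73.96 kN, compressive.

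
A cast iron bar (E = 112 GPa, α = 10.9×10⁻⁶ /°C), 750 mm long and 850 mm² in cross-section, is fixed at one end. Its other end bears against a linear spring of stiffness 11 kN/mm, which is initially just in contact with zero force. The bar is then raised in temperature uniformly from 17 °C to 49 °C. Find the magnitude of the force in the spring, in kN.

P ≈ 2.65 kN

Free thermal expansion: δ_free = αΔT L = 10.9×10⁻⁶ × 32 × 750 = 0.2616 mm.
With a force P in the spring, the elastic change of the bar is PL/(AE) and that of the spring is P/k; compatibility requires their sum to equal δ_free.
P [ L/(AE) + 1/k ] = δ_free → P [ 750/(850×112×10³) + 1/(11×10³) ] = 0.2616.
P = 0.2616 / 9.879×10⁻⁵ = 2648 N.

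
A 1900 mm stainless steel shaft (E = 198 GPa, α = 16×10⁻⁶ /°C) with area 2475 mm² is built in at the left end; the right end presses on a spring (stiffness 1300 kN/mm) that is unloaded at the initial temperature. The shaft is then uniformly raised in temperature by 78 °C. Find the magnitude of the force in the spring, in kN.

P ≈ 510 kN

The unrestrained thermal change is αΔT L = 16×10⁻⁶ × 78 × 1900 = 2.371 mm.
Let P be the compressive force at the spring. The shaft shortens elastically by PL/(AE) and the spring compresses by P/k; together these equal δ_free.
So P = δ_free / [L/(AE) + 1/k] = 2.371 / [ 1900/(2475×198×10³) + 1/(1300×10³) ].
P = 2.371 / 4.646×10⁻⁶ = 510300 N.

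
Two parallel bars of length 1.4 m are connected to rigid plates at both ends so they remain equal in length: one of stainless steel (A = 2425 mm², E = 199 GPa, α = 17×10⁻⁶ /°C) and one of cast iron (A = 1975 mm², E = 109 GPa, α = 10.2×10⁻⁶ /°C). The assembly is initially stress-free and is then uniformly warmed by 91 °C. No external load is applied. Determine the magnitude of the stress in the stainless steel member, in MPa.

σ ≈ 38 MPa (compressive)

The stainless steel has the larger α, so on heating it would change length more than the cast iron if both were free. The rigid plates force a common final length, so the stainless steel is put into compression and the cast iron into tension, with equal and opposite forces P (no external load).
Setting the final lengths equal and cancelling L: (α₁ − α₂)ΔT = P/(A₁E₁) + P/(A₂E₂).
|α₁ − α₂|·ΔT = 6.8×10⁻⁶ × 91 = 0.0006188.
1/(A₁E₁) + 1/(A₂E₂) = 1/(2425×199×10³) + 1/(1975×109×10³) = 6.717×10⁻⁹ N⁻¹.
P = 0.0006188 / 6.717×10⁻⁹ = 92120 N = 92.12 kN.
σ_{stainless steel} = P/A₁ = 92120/2425 = 37.99 MPa, compressive.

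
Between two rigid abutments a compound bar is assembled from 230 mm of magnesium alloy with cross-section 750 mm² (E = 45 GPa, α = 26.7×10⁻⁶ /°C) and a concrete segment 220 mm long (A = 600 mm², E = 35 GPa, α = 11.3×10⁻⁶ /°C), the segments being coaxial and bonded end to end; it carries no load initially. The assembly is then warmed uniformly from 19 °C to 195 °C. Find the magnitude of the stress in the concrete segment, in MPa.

σ ≈ 146 MPa (compressive)

With the walls removed the bar would change length by δ_free = Σ αᵢΔT Lᵢ = 26.7×10⁻⁶×176×230 + 11.3×10⁻⁶×176×220 = 1.518 mm.
Since the ends are fixed, an axial force P builds up, equal in every segment, with P · Σ Lᵢ/(AᵢEᵢ) = δ_free.
Σ Lᵢ/(AᵢEᵢ) = 230/(750×45×10³) + 220/(600×35×10³) = 1.729×10⁻⁵ mm/N.
P = 1.518 / 1.729×10⁻⁵ = 87810 N = 87.81 kN, compressive.
σ_{concrete} = P / A = 87810 / 600 = 146.4 MPa.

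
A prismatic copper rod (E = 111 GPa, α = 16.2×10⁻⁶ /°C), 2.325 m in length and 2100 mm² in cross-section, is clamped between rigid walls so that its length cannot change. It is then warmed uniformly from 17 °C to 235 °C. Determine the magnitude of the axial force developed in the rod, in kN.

Full restraint means ε = 0, so the stress is σ = EαΔT = 111×10³ × 16.2×10⁻⁶ × 218 = 392 MPa.
Then P = σA = 392 × 2100 mm² = 823.2 kN, compressive.

P ≈ 823 kN (compressive)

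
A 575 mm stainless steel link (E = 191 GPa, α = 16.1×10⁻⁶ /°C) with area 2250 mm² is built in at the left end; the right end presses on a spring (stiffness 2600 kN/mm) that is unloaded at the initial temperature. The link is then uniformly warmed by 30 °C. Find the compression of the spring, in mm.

Free thermal expansion: δ_free = αΔT L = 16.1×10⁻⁶ × 30 × 575 = 0.2777 mm.
Let P be the compressive force at the spring. The link shortens elastically by PL/(AE) and the spring compresses by P/k; together these equal δ_free.
P [ L/(AE) + 1/k ] = δ_free → P [ 575/(2250×191×10³) + 1/(2600×10³) ] = 0.2777.
P = 0.2777 / 1.723×10⁻⁶ = 161200 N.
Spring compression = P/k = 161200/(2600×10³) = 0.06201 mm.

δ ≈ 0.062 mm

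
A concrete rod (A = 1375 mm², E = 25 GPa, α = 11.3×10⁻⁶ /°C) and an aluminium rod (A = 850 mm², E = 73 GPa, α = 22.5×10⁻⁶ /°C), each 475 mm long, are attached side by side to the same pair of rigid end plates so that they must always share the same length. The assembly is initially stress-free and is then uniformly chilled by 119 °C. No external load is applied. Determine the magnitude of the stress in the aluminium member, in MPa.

σ ≈ 34.7 MPa (tensile)

Both members must finish at the same length. With the larger α, the aluminium tends to over-contract; the plates restrain it, putting the aluminium in tension and the concrete in compression. With no external load the two internal forces are equal and opposite, magnitude P.
Equating the net (thermal + elastic) strains gives |α₁ − α₂|·ΔT = P·[1/(A₁E₁) + 1/(A₂E₂)].
|α₁ − α₂|·ΔT = 11.2×10⁻⁶ × 119 = 0.001333.
1/(A₁E₁) + 1/(A₂E₂) = 1/(1375×25×10³) + 1/(850×73×10³) = 4.521×10⁻⁸ N⁻¹.
P = 0.001333 / 4.521×10⁻⁸ = 29480 N = 29.48 kN.
σ_{aluminium} = P/A₂ = 29480/850 = 34.68 MPa, tensile.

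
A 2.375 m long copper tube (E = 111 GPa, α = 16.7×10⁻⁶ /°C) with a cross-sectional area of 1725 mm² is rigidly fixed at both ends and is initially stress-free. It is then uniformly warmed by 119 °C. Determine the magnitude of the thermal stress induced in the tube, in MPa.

σ ≈ 221 MPa (compressive)

The supports are rigid, so the total axial strain is zero. The restrained thermal strain is ε = αΔT = 16.7×10⁻⁶ × 119 = 1987.3×10⁻⁶.
σ = EαΔT = 111×10³ × 16.7×10⁻⁶ × 119 = 220.6 MPa (compressive; the tube is trying to expand).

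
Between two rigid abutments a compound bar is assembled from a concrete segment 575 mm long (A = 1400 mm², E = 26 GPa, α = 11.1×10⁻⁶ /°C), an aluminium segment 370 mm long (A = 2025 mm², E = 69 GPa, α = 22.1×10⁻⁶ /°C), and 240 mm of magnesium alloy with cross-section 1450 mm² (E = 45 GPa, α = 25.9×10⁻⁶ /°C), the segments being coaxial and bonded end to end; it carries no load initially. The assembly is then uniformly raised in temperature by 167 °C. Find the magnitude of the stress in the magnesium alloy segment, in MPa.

σ ≈ 108 MPa (compressive)

Free thermal expansion of the whole bar: Σ αᵢΔT Lᵢ = 11.1×10⁻⁶×167×575 + 22.1×10⁻⁶×167×370 + 25.9×10⁻⁶×167×240 = 3.47 mm.
The rigid supports impose zero overall length change; the single axial force P common to all segments must satisfy P Σ Lᵢ/(AᵢEᵢ) = δ_free.
Σ Lᵢ/(AᵢEᵢ) = 575/(1400×26×10³) + 370/(2025×69×10³) + 240/(1450×45×10³) = 2.212×10⁻⁵ mm/N.
Hence P = δ_free / Σ(L/AE) = 3.47/2.212×10⁻⁵ = 156.8 kN (compressive).
σ_{magnesium alloy} = P / A = 156800 / 1450 = 108.2 MPa.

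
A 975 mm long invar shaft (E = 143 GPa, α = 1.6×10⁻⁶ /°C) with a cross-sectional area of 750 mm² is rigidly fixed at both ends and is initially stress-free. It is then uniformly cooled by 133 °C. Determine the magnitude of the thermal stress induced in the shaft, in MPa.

The supports are rigid, so the total axial strain is zero. The restrained thermal strain is ε = αΔT = 1.6×10⁻⁶ × 133 = 212.8×10⁻⁶.
The stress required to suppress this strain is σ = Eε = 143×10³ × 212.8×10⁻⁶ = 30.43 MPa, tensile since the shaft is trying to contract.

σ ≈ 30.4 MPa (tensile)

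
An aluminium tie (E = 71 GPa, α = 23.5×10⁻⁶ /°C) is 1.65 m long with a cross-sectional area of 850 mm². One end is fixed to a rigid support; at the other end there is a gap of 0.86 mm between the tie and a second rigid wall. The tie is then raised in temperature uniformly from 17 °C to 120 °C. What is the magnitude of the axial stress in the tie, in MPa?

σ ≈ 135 MPa (compressive)

Unrestrained expansion: δ_free = αΔT L = 23.5×10⁻⁶ × 103 × 1650 = 3.994 mm.
After closing the 0.86 mm clearance, 3.994 − 0.86 = 3.134 mm of expansion remains to be suppressed by the wall.
That suppressed elongation corresponds to σ = E·Δ/L = 71×10³ × 3.134/1650 = 134.8 MPa.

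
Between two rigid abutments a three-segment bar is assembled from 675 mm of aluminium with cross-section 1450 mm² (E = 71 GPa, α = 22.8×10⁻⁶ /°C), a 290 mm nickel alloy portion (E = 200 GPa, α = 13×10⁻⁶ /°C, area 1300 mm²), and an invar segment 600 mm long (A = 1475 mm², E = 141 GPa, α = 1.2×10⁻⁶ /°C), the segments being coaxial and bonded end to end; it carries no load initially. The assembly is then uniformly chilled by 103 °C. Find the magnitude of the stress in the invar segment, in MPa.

σ ≈ 131 MPa (tensile)

If the supports were absent, the total length change would be Σ αᵢΔT Lᵢ = 22.8×10⁻⁶×103×675 + 13×10⁻⁶×103×290 + 1.2×10⁻⁶×103×600 = 2.048 mm.
The walls prevent any net length change, so an axial force P (same in every segment) develops. Compatibility: P · Σ Lᵢ/(AᵢEᵢ) = δ_free.
Σ Lᵢ/(AᵢEᵢ) = 675/(1450×71×10³) + 290/(1300×200×10³) + 600/(1475×141×10³) = 1.056×10⁻⁵ mm/N.
Hence P = δ_free / Σ(L/AE) = 2.048/1.056×10⁻⁵ = 194 kN (tensile).
σ_{invar} = P / A = 194000 / 1475 = 131.5 MPa.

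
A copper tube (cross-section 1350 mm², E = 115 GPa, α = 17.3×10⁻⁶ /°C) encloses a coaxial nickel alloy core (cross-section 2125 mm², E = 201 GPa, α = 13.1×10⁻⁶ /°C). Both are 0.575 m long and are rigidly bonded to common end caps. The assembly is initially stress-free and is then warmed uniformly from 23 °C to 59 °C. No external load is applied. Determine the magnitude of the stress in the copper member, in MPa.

Both members must finish at the same length. With the larger α, the copper tends to over-expand; the plates restrain it, putting the copper in compression and the nickel alloy in tension. With no external load the two internal forces are equal and opposite, magnitude P.
Setting the final lengths equal and cancelling L: (α₁ − α₂)ΔT = P/(A₁E₁) + P/(A₂E₂).
|α₁ − α₂|·ΔT = 4.2×10⁻⁶ × 36 = 0.0001512.
1/(A₁E₁) + 1/(A₂E₂) = 1/(1350×115×10³) + 1/(2125×201×10³) = 8.782×10⁻⁹ N⁻¹.
So P = 0.0001512 / 8.782×10⁻⁹ = 17.22 kN.
σ_{copper} = P/A₁ = 17220/1350 = 12.75 MPa, compressive.

σ ≈ 12.8 MPa (compressive)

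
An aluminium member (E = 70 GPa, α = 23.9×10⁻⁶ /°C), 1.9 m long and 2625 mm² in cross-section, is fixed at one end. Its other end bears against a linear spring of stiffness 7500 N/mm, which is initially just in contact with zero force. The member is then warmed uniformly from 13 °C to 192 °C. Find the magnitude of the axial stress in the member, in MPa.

Free thermal expansion: δ_free = αΔT L = 23.9×10⁻⁶ × 179 × 1900 = 8.128 mm.
Let P be the compressive force at the spring. The member shortens elastically by PL/(AE) and the spring compresses by P/k; together these equal δ_free.
So P = δ_free / [L/(AE) + 1/k] = 8.128 / [ 1900/(2625×70×10³) + 1/(7500) ].
P = 8.128 / 0.0001437 = 56580 N.
σ = P/A = 56580/2625 = 21.55 MPa.

σ ≈ 21.6 MPa (compressive)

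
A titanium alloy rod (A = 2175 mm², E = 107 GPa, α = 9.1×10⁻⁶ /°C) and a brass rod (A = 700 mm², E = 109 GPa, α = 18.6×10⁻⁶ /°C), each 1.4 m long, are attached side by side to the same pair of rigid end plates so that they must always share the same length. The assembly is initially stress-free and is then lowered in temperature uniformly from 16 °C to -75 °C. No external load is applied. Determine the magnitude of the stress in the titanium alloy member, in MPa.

σ ≈ 22.8 MPa (compressive)

Both members must finish at the same length. With the larger α, the brass tends to over-contract; the plates restrain it, putting the brass in tension and the titanium alloy in compression. With no external load the two internal forces are equal and opposite, magnitude P.
Setting the final lengths equal and cancelling L: (α₁ − α₂)ΔT = P/(A₁E₁) + P/(A₂E₂).
|α₁ − α₂|·ΔT = 9.5×10⁻⁶ × 91 = 0.0008645.
1/(A₁E₁) + 1/(A₂E₂) = 1/(2175×107×10³) + 1/(700×109×10³) = 1.74×10⁻⁸ N⁻¹.
So P = 0.0008645 / 1.74×10⁻⁸ = 49.68 kN.
σ_{titanium alloy} = P/A₁ = 49680/2175 = 22.84 MPa, compressive.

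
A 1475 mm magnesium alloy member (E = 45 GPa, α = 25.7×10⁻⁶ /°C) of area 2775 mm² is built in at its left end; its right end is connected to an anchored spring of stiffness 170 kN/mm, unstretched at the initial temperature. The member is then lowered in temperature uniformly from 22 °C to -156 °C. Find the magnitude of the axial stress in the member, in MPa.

σ ≈ 137 MPa (tensile)

The unrestrained thermal change is αΔT L = 25.7×10⁻⁶ × 178 × 1475 = 6.748 mm.
Let P be the tensile force in the spring. The member extends elastically by PL/(AE) and the spring stretches by P/k; together these equal δ_free.
P [ L/(AE) + 1/k ] = δ_free → P [ 1475/(2775×45×10³) + 1/(170×10³) ] = 6.748.
P = 6.748 / 1.769×10⁻⁵ = 381300 N.
σ = P/A = 381300/2775 = 137.4 MPa.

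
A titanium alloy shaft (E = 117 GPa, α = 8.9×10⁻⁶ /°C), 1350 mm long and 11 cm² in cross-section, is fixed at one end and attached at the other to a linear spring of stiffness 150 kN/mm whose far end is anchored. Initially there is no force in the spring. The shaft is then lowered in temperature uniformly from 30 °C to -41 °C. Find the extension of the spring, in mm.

The unrestrained thermal change is αΔT L = 8.9×10⁻⁶ × 71 × 1350 = 0.8531 mm.
With a force P in the spring, the elastic change of the shaft is PL/(AE) and that of the spring is P/k; compatibility requires their sum to equal δ_free.
So P = δ_free / [L/(AE) + 1/k] = 0.8531 / [ 1350/(1100×117×10³) + 1/(150×10³) ].
P = 0.8531 / 1.716×10⁻⁵ = 49720 N.
Spring extension = P/k = 49720/(150×10³) = 0.3315 mm.

δ ≈ 0.331 mm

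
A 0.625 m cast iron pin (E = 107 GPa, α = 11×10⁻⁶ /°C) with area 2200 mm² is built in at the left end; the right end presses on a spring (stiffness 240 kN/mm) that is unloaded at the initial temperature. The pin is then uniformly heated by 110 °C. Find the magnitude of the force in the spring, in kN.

P ≈ 111 kN

The unrestrained thermal change is αΔT L = 11×10⁻⁶ × 110 × 625 = 0.7562 mm.
Let P be the compressive force at the spring. The pin shortens elastically by PL/(AE) and the spring compresses by P/k; together these equal δ_free.
So P = δ_free / [L/(AE) + 1/k] = 0.7562 / [ 625/(2200×107×10³) + 1/(240×10³) ].
P = 0.7562 / 6.822×10⁻⁶ = 110900 N.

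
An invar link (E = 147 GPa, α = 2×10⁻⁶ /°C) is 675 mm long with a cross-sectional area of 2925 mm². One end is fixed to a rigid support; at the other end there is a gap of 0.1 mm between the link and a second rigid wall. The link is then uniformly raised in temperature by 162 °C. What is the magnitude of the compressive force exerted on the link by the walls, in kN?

P ≈ 75.6 kN

If the wall were absent the link would grow by αΔT L = 2×10⁻⁶ × 162 × 675 = 0.2187 mm.
This exceeds the 0.1 mm gap, so the wall pushes back. The portion of expansion that must be recovered elastically is δ_free − gap = 0.2187 − 0.1 = 0.1187 mm.
That suppressed elongation corresponds to σ = E·Δ/L = 147×10³ × 0.1187/675 = 25.85 MPa.
Force on the wall = σA = 25.85 × 2925 mm² = 75.61 kN.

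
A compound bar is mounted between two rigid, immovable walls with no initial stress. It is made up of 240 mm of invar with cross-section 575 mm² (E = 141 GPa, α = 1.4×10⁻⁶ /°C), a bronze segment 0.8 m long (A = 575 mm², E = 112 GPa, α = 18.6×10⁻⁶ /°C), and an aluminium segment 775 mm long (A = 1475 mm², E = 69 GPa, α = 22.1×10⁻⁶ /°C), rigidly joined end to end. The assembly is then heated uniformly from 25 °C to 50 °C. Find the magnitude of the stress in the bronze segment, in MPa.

With the walls removed the bar would change length by δ_free = Σ αᵢΔT Lᵢ = 1.4×10⁻⁶×25×240 + 18.6×10⁻⁶×25×800 + 22.1×10⁻⁶×25×775 = 0.8086 mm.
Since the ends are fixed, an axial force P builds up, equal in every segment, with P · Σ Lᵢ/(AᵢEᵢ) = δ_free.
Σ Lᵢ/(AᵢEᵢ) = 240/(575×141×10³) + 800/(575×112×10³) + 775/(1475×69×10³) = 2.3×10⁻⁵ mm/N.
P = 0.8086 / 2.3×10⁻⁵ = 35160 N = 35.16 kN, compressive.
σ_{bronze} = P / A = 35160 / 575 = 61.15 MPa.

σ ≈ 61.1 MPa (compressive)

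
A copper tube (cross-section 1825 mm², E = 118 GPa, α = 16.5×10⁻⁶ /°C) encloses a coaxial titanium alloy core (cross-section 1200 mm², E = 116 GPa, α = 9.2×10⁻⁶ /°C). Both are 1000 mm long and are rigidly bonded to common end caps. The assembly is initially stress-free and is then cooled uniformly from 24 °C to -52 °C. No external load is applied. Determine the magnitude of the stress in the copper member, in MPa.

Equilibrium of a rigid end plate with no external load gives equal and opposite internal forces ±P in the two members. Since α_{copper} > α_{titanium alloy}, cooling drives the copper into tension and the titanium alloy into compression.
Compatibility of the two members (thermal + elastic change equal): (α₁ − α₂)ΔT = P·[1/(A₁E₁) + 1/(A₂E₂)].
|α₁ − α₂|·ΔT = 7.3×10⁻⁶ × 76 = 0.0005548.
1/(A₁E₁) + 1/(A₂E₂) = 1/(1825×118×10³) + 1/(1200×116×10³) = 1.183×10⁻⁸ N⁻¹.
P = 0.0005548 / 1.183×10⁻⁸ = 46910 N = 46.91 kN.
σ_{copper} = P/A₁ = 46910/1825 = 25.7 MPa, tensile.

σ ≈ 25.7 MPa (tensile)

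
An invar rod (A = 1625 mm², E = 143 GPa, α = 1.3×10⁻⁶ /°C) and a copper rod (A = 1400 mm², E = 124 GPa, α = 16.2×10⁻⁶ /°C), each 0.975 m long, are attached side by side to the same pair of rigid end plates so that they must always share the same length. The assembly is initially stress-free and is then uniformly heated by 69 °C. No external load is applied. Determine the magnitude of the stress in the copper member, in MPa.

Both members must finish at the same length. With the larger α, the copper tends to over-expand; the plates restrain it, putting the copper in compression and the invar in tension. With no external load the two internal forces are equal and opposite, magnitude P.
Setting the final lengths equal and cancelling L: (α₁ − α₂)ΔT = P/(A₁E₁) + P/(A₂E₂).
|α₁ − α₂|·ΔT = 14.9×10⁻⁶ × 69 = 0.001028.
1/(A₁E₁) + 1/(A₂E₂) = 1/(1625×143×10³) + 1/(1400×124×10³) = 1.006×10⁻⁸ N⁻¹.
So P = 0.001028 / 1.006×10⁻⁸ = 102.2 kN.
σ_{copper} = P/A₂ = 102200/1400 = 72.97 MPa, compressive.

σ ≈ 73 MPa (compressive)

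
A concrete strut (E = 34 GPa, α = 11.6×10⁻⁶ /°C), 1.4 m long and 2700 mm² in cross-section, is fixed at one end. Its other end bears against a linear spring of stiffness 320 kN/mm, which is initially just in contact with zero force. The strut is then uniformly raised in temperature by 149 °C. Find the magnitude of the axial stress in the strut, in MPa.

σ ≈ 48.8 MPa (compressive)

If the spring were absent the strut would lengthen by αΔT L = 11.6×10⁻⁶ × 149 × 1400 = 2.42 mm.
Let P be the compressive force at the spring. The strut shortens elastically by PL/(AE) and the spring compresses by P/k; together these equal δ_free.
P [ L/(AE) + 1/k ] = δ_free → P [ 1400/(2700×34×10³) + 1/(320×10³) ] = 2.42.
P = 2.42 / 1.838×10⁻⁵ = 131700 N.
σ = P/A = 131700/2700 = 48.77 MPa.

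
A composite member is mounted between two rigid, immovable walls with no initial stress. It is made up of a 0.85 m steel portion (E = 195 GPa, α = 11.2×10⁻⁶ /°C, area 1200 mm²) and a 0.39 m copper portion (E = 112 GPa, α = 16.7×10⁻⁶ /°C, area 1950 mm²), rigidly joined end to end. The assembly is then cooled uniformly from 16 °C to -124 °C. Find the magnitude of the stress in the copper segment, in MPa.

With the walls removed the bar would change length by δ_free = Σ αᵢΔT Lᵢ = 11.2×10⁻⁶×140×850 + 16.7×10⁻⁶×140×390 = 2.245 mm.
The rigid supports impose zero overall length change; the single axial force P common to all segments must satisfy P Σ Lᵢ/(AᵢEᵢ) = δ_free.
The series flexibility is Σ Lᵢ/(AᵢEᵢ) = 850/(1200×195×10³) + 390/(1950×112×10³) = 5.418×10⁻⁶ mm/N.
Hence P = δ_free / Σ(L/AE) = 2.245/5.418×10⁻⁶ = 414.3 kN (tensile).
σ_{copper} = P / A = 414300 / 1950 = 212.4 MPa.

σ ≈ 212 MPa (tensile)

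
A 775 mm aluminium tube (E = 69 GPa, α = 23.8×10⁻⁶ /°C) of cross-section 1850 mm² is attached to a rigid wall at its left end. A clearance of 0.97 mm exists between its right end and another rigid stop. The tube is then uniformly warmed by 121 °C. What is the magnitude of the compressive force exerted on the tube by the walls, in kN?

P ≈ 208 kN

Free thermal elongation = αΔT L = 23.8×10⁻⁶ × 121 × 775 = 2.232 mm.
After closing the 0.97 mm clearance, 2.232 − 0.97 = 1.262 mm of expansion remains to be suppressed by the wall.
Compatibility: PL/(AE) = 1.262 mm, so σ = P/A = E × (1.262/775) = 112.3 MPa.
Force on the wall = σA = 112.3 × 1850 mm² = 207.8 kN.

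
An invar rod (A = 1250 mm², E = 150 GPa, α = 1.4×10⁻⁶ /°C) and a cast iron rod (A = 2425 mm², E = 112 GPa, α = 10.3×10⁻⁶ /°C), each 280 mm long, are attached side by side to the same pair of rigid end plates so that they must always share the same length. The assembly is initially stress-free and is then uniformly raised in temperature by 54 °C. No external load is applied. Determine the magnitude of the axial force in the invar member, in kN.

Both members must finish at the same length. With the larger α, the cast iron tends to over-expand; the plates restrain it, putting the cast iron in compression and the invar in tension. With no external load the two internal forces are equal and opposite, magnitude P.
Setting the final lengths equal and cancelling L: (α₁ − α₂)ΔT = P/(A₁E₁) + P/(A₂E₂).
|α₁ − α₂|·ΔT = 8.9×10⁻⁶ × 54 = 0.0004806.
1/(A₁E₁) + 1/(A₂E₂) = 1/(1250×150×10³) + 1/(2425×112×10³) = 9.015×10⁻⁹ N⁻¹.
So P = 0.0004806 / 9.015×10⁻⁹ = 53.31 kN.

P ≈ 53.3 kN (tensile in the invar)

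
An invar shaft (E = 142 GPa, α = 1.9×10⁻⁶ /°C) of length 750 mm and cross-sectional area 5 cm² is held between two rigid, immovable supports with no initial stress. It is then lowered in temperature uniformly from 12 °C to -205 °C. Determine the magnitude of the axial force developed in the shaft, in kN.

The ends cannot move, so σ = EαΔT = 142×10³ × 1.9×10⁻⁶ × 217 = 58.55 MPa.
Axial force P = σA = 58.55 × 500 = 29270 N = 29.27 kN, tensile.

P ≈ 29.3 kN (tensile)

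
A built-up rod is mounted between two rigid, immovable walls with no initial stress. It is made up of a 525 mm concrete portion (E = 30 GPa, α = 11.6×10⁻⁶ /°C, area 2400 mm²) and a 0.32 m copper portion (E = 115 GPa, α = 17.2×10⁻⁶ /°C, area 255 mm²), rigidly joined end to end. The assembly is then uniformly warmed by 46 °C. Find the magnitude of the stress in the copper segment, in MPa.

σ ≈ 115 MPa (compressive)

If the supports were absent, the total length change would be Σ αᵢΔT Lᵢ = 11.6×10⁻⁶×46×525 + 17.2×10⁻⁶×46×320 = 0.5333 mm.
The rigid supports impose zero overall length change; the single axial force P common to all segments must satisfy P Σ Lᵢ/(AᵢEᵢ) = δ_free.
Σ Lᵢ/(AᵢEᵢ) = 525/(2400×30×10³) + 320/(255×115×10³) = 1.82×10⁻⁵ mm/N.
Hence P = δ_free / Σ(L/AE) = 0.5333/1.82×10⁻⁵ = 29.3 kN (compressive).
σ_{copper} = P / A = 29300 / 255 = 114.9 MPa.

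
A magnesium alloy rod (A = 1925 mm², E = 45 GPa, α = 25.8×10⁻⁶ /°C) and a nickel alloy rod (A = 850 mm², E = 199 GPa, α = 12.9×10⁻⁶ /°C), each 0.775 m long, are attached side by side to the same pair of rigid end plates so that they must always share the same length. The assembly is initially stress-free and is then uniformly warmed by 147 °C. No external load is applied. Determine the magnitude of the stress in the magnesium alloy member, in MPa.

σ ≈ 56.4 MPa (compressive)

The magnesium alloy has the larger α, so on heating it would change length more than the nickel alloy if both were free. The rigid plates force a common final length, so the magnesium alloy is put into compression and the nickel alloy into tension, with equal and opposite forces P (no external load).
Setting the final lengths equal and cancelling L: (α₁ − α₂)ΔT = P/(A₁E₁) + P/(A₂E₂).
|α₁ − α₂|·ΔT = 12.9×10⁻⁶ × 147 = 0.001896.
1/(A₁E₁) + 1/(A₂E₂) = 1/(1925×45×10³) + 1/(850×199×10³) = 1.746×10⁻⁸ N⁻¹.
P = 0.001896 / 1.746×10⁻⁸ = 108600 N = 108.6 kN.
σ_{magnesium alloy} = P/A₁ = 108600/1925 = 56.43 MPa, compressive.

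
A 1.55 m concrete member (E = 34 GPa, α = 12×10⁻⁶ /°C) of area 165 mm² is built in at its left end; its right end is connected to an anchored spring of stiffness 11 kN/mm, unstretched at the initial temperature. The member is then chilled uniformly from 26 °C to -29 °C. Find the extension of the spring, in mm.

The unrestrained thermal change is αΔT L = 12×10⁻⁶ × 55 × 1550 = 1.023 mm.
With a force P in the spring, the elastic change of the member is PL/(AE) and that of the spring is P/k; compatibility requires their sum to equal δ_free.
So P = δ_free / [L/(AE) + 1/k] = 1.023 / [ 1550/(165×34×10³) + 1/(11×10³) ].
P = 1.023 / 0.0003672 = 2786 N.
Spring extension = P/k = 2786/(11×10³) = 0.2533 mm.

δ ≈ 0.253 mm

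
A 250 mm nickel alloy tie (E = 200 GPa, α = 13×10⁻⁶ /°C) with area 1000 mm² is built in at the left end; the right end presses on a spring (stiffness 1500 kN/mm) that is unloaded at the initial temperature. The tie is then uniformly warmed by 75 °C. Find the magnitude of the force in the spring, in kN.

If the spring were absent the tie would lengthen by αΔT L = 13×10⁻⁶ × 75 × 250 = 0.2437 mm.
Let P be the compressive force at the spring. The tie shortens elastically by PL/(AE) and the spring compresses by P/k; together these equal δ_free.
P [ L/(AE) + 1/k ] = δ_free → P [ 250/(1000×200×10³) + 1/(1500×10³) ] = 0.2437.
P = 0.2437 / 1.917×10⁻⁶ = 127200 N.

P ≈ 127 kN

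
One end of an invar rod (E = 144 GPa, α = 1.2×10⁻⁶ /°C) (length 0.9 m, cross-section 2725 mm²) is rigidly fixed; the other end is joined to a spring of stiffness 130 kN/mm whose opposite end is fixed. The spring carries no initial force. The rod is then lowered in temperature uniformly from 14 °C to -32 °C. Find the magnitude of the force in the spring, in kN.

If the spring were absent the rod would shorten by αΔT L = 1.2×10⁻⁶ × 46 × 900 = 0.04968 mm.
Let P be the tensile force in the spring. The rod extends elastically by PL/(AE) and the spring stretches by P/k; together these equal δ_free.
So P = δ_free / [L/(AE) + 1/k] = 0.04968 / [ 900/(2725×144×10³) + 1/(130×10³) ].
P = 0.04968 / 9.986×10⁻⁶ = 4975 N.

P ≈ 4.98 kN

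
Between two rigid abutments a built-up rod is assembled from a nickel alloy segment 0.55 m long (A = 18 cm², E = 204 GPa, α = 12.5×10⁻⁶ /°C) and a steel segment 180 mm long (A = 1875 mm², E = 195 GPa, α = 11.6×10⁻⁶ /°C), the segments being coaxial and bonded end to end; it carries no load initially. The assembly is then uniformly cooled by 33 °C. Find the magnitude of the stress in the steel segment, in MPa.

If the supports were absent, the total length change would be Σ αᵢΔT Lᵢ = 12.5×10⁻⁶×33×550 + 11.6×10⁻⁶×33×180 = 0.2958 mm.
Since the ends are fixed, an axial force P builds up, equal in every segment, with P · Σ Lᵢ/(AᵢEᵢ) = δ_free.
Σ Lᵢ/(AᵢEᵢ) = 550/(1800×204×10³) + 180/(1875×195×10³) = 1.99×10⁻⁶ mm/N.
P = 0.2958 / 1.99×10⁻⁶ = 148600 N = 148.6 kN, tensile.
σ_{steel} = P / A = 148600 / 1875 = 79.27 MPa.

σ ≈ 79.3 MPa (tensile)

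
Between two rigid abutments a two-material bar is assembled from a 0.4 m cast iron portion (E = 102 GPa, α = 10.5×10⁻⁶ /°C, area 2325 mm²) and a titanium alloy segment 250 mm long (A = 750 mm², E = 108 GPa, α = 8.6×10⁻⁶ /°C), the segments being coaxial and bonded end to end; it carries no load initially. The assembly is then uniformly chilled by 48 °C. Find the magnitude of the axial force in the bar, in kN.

Free thermal contraction of the whole bar: Σ αᵢΔT Lᵢ = 10.5×10⁻⁶×48×400 + 8.6×10⁻⁶×48×250 = 0.3048 mm.
Since the ends are fixed, an axial force P builds up, equal in every segment, with P · Σ Lᵢ/(AᵢEᵢ) = δ_free.
The series flexibility is Σ Lᵢ/(AᵢEᵢ) = 400/(2325×102×10³) + 250/(750×108×10³) = 4.773×10⁻⁶ mm/N.
So P = 0.3048 / 4.773×10⁻⁶ = 63.86 kN, tensile.

P ≈ 63.9 kN (tensile)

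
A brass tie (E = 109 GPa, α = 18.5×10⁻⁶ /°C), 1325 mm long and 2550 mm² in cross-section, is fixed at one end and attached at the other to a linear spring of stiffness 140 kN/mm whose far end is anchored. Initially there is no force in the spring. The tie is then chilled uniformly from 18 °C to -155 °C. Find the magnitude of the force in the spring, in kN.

P ≈ 356 kN

The unrestrained thermal change is αΔT L = 18.5×10⁻⁶ × 173 × 1325 = 4.241 mm.
With a force P in the spring, the elastic change of the tie is PL/(AE) and that of the spring is P/k; compatibility requires their sum to equal δ_free.
P [ L/(AE) + 1/k ] = δ_free → P [ 1325/(2550×109×10³) + 1/(140×10³) ] = 4.241.
P = 4.241 / 1.191×10⁻⁵ = 356100 N.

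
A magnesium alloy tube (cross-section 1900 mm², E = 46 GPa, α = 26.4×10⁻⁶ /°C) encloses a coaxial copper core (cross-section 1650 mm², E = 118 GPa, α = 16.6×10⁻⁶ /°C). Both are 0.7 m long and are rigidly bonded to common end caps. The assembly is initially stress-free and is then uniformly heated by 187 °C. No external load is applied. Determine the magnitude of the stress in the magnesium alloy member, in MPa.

Both members must finish at the same length. With the larger α, the magnesium alloy tends to over-expand; the plates restrain it, putting the magnesium alloy in compression and the copper in tension. With no external load the two internal forces are equal and opposite, magnitude P.
Equating the net (thermal + elastic) strains gives |α₁ − α₂|·ΔT = P·[1/(A₁E₁) + 1/(A₂E₂)].
|α₁ − α₂|·ΔT = 9.8×10⁻⁶ × 187 = 0.001833.
1/(A₁E₁) + 1/(A₂E₂) = 1/(1900×46×10³) + 1/(1650×118×10³) = 1.658×10⁻⁸ N⁻¹.
So P = 0.001833 / 1.658×10⁻⁸ = 110.5 kN.
σ_{magnesium alloy} = P/A₁ = 110500/1900 = 58.18 MPa, compressive.

σ ≈ 58.2 MPa (compressive)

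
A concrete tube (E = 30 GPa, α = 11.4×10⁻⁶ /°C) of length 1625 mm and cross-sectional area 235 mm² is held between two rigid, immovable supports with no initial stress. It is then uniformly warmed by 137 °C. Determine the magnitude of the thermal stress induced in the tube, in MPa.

With length fixed, the mechanical strain must cancel the thermal strain αΔT = 11.4×10⁻⁶ × 137 = 1561.8×10⁻⁶.
Hence σ = E·αΔT = 30×10³ × 1561.8×10⁻⁶ = 46.85 MPa, compressive.

σ ≈ 46.9 MPa (compressive)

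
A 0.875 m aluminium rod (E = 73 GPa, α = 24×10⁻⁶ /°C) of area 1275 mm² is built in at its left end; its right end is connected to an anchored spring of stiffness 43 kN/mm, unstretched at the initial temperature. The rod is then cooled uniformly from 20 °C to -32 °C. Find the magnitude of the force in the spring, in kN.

The unrestrained thermal change is αΔT L = 24×10⁻⁶ × 52 × 875 = 1.092 mm.
With a force P in the spring, the elastic change of the rod is PL/(AE) and that of the spring is P/k; compatibility requires their sum to equal δ_free.
P [ L/(AE) + 1/k ] = δ_free → P [ 875/(1275×73×10³) + 1/(43×10³) ] = 1.092.
P = 1.092 / 3.266×10⁻⁵ = 33440 N.

P ≈ 33.4 kN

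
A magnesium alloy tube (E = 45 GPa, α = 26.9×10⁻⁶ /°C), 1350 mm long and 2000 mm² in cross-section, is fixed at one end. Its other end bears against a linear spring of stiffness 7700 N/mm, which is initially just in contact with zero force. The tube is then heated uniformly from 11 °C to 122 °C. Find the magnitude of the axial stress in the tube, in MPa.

σ ≈ 13.9 MPa (compressive)

The unrestrained thermal change is αΔT L = 26.9×10⁻⁶ × 111 × 1350 = 4.031 mm.
Let P be the compressive force at the spring. The tube shortens elastically by PL/(AE) and the spring compresses by P/k; together these equal δ_free.
P [ L/(AE) + 1/k ] = δ_free → P [ 1350/(2000×45×10³) + 1/(7700) ] = 4.031.
P = 4.031 / 0.0001449 = 27820 N.
σ = P/A = 27820/2000 = 13.91 MPa.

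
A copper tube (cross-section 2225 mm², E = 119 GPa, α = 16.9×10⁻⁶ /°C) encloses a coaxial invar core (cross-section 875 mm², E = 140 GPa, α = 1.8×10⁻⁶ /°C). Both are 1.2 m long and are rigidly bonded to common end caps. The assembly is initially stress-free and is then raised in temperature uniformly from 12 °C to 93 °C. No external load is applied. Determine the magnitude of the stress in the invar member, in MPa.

Both members must finish at the same length. With the larger α, the copper tends to over-expand; the plates restrain it, putting the copper in compression and the invar in tension. With no external load the two internal forces are equal and opposite, magnitude P.
Equating the net (thermal + elastic) strains gives |α₁ − α₂|·ΔT = P·[1/(A₁E₁) + 1/(A₂E₂)].
|α₁ − α₂|·ΔT = 15.1×10⁻⁶ × 81 = 0.001223.
1/(A₁E₁) + 1/(A₂E₂) = 1/(2225×119×10³) + 1/(875×140×10³) = 1.194×10⁻⁸ N⁻¹.
So P = 0.001223 / 1.194×10⁻⁸ = 102.4 kN.
σ_{invar} = P/A₂ = 102400/875 = 117.1 MPa, tensile.

σ ≈ 117 MPa (tensile)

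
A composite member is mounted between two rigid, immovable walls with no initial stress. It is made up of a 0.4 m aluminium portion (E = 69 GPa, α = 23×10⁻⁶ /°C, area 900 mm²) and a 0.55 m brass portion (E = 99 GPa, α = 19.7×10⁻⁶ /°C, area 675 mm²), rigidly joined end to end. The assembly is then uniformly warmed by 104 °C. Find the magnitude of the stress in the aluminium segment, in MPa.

With the walls removed the bar would change length by δ_free = Σ αᵢΔT Lᵢ = 23×10⁻⁶×104×400 + 19.7×10⁻⁶×104×550 = 2.084 mm.
The rigid supports impose zero overall length change; the single axial force P common to all segments must satisfy P Σ Lᵢ/(AᵢEᵢ) = δ_free.
Σ Lᵢ/(AᵢEᵢ) = 400/(900×69×10³) + 550/(675×99×10³) = 1.467×10⁻⁵ mm/N.
P = 2.084 / 1.467×10⁻⁵ = 142000 N = 142 kN, compressive.
σ_{aluminium} = P / A = 142000 / 900 = 157.8 MPa.

σ ≈ 158 MPa (compressive)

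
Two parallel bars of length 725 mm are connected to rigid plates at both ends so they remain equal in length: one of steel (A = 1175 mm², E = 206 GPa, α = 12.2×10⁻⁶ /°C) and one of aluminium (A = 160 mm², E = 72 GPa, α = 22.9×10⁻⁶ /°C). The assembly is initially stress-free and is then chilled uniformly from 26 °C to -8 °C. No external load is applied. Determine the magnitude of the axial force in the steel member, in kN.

P ≈ 4 kN (compressive in the steel)

Equilibrium of a rigid end plate with no external load gives equal and opposite internal forces ±P in the two members. Since α_{aluminium} > α_{steel}, cooling drives the aluminium into tension and the steel into compression.
Compatibility of the two members (thermal + elastic change equal): (α₁ − α₂)ΔT = P·[1/(A₁E₁) + 1/(A₂E₂)].
|α₁ − α₂|·ΔT = 10.7×10⁻⁶ × 34 = 0.0003638.
1/(A₁E₁) + 1/(A₂E₂) = 1/(1175×206×10³) + 1/(160×72×10³) = 9.094×10⁻⁸ N⁻¹.
P = 0.0003638 / 9.094×10⁻⁸ = 4001 N = 4.001 kN.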